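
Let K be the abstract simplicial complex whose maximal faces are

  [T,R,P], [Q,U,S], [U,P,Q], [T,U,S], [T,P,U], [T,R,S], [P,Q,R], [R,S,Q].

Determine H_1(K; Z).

Fix the vertex order P < Q < R < S < T < U and write every simplex with vertices in increasing order. Then dim K = 2 and the simplices of K are:

  0-simplices (6): P, Q, R, S, T, U
  1-simplices (12): PQ, PR, PT, PU, QR, QS, QU, RS, RT, ST, SU, TU
  2-simplices (8): PQR, PQU, PRT, PTU, QRS, QSU, RST, STU

Hence C_0 ≅ Z^6, C_1 ≅ Z^12, C_2 ≅ Z^8.

Boundary ∂_1: C_1 → C_0 sends each edge [p,q] (with p < q) to q − p.
This gives a 6×12 integer matrix of rank 5; reducing to Smith normal form yields diagonal entries (1,1,1,1,1).

∂_2: C_2 → C_1 acts by ∂[p,q,r] = [q,r] − [p,r] + [p,q]. For instance
  ∂PTU = TU − PU + PT,
  ∂RST = ST − RT + RS.
This gives a 12×8 integer matrix of rank 7; reducing to Smith normal form yields diagonal entries (1,1,1,1,1,1,1).

Now H_k = ker ∂_k / im ∂_{k+1}, so:

  H_1: rank ker ∂_1 − rank ∂_2 = (12 − 5) − 7 = 0, and the invariant factors of ∂_2 are all 1, so H_1 ≅ 0.

(K is a triangulation of the 2-sphere S^2.)

H_1 ≅ 0.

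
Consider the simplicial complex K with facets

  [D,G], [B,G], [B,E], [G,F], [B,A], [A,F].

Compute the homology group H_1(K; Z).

Order the vertices as A < B < D < E < F < G. Listing each simplex with vertices in this order, K has dimension 1 with simplices:

  0-simplices (6): A, B, D, E, F, G
  1-simplices (6): AB, AF, BE, BG, DG, FG

Hence C_0 ≅ Z^6, C_1 ≅ Z^6.

The boundary map ∂_1: C_1 → C_0 is given by ∂[p,q] = [q] − [p].
This gives a 6×6 integer matrix of rank 5; reducing to Smith normal form yields diagonal entries (1,1,1,1,1).

Computing H_k = (kernel of ∂_k) / (image of ∂_{k+1}):

  H_1: rank ker ∂_1 − rank ∂_2 = (6 − 5) − 0 = 1, and there is no ∂_2, so H_1 = Z.

H_1 = Z.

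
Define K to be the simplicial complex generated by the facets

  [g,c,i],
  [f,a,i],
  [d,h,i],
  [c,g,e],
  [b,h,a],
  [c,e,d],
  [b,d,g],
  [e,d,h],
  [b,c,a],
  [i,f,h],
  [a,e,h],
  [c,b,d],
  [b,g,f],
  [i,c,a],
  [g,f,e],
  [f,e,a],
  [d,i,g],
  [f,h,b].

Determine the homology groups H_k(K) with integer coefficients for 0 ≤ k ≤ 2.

Order the vertices as a < b < c < d < e < f < g < h < i. Listing each simplex with vertices in this order, K has dimension 2 with simplices:

  0-simplices (9): a, b, c, d, e, f, g, h, i
  1-simplices (27): ab, ac, ae, af, ah, ai, bc, bd, bf, bg, bh, cd, ce, cg, ci, de, dg, dh, di, ef, eg, eh, fg, fh, fi, gi, hi
  2-simplices (18): abc, abh, aci, aef, aeh, afi, bcd, bdg, bfg, bfh, cde, ceg, cgi, deh, dgi, dhi, efg, fhi

so the chain groups are C_0 ≅ Z^9, C_1 ≅ Z^27, C_2 ≅ Z^18.

The boundary map ∂_1: C_1 → C_0 is given by ∂[p,q] = [q] − [p]. For instance
  ∂bh = h − b.
The resulting 9×27 matrix has rank 8, and its Smith normal form has invariant factors (1,1,1,1,1,1,1,1).

Boundary ∂_2: C_2 → C_1 maps a triangle to the signed sum of its edges. For instance
  ∂aci = ci − ai + ac,
  ∂bcd = cd − bd + bc.
The resulting 27×18 matrix has rank 18, and its Smith normal form has invariant factors (1,1,1,1,1,1,1,1,1,1,1,1,1,1,1,1,1,2).

Reading off H_k = ker ∂_k / im ∂_{k+1}:

  H_0: rank C_0 − rank ∂_1 = 9 − 8 = 1, and the invariant factors of ∂_1 are all 1, so H_0 = Z.
  H_1: rank ker ∂_1 − rank ∂_2 = (27 − 8) − 18 = 1, and ∂_2 has invariant factor 2 > 1, so H_1 = Z ⊕ Z/2.
  H_2: rank ker ∂_2 − rank ∂_3 = (18 − 18) − 0 = 0, and there is no ∂_3, so H_2 = 0.

As a check, the Euler characteristic is 9 − 27 + 18 = 0, which agrees with 1 − 1 + 0 = 0.
(K is a triangulation of the Klein bottle.)

H_0 = Z,  H_1 = Z ⊕ Z/2,  H_2 = 0.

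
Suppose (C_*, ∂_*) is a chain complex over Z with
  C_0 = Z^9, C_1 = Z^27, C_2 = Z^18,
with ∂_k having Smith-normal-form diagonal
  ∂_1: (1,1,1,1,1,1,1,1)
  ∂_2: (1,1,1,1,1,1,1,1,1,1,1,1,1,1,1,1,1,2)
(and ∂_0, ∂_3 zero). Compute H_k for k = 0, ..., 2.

H_0: b_0 = 9 − 0 − 8 = 1; torsion from ∂_1 factors > 1: none. So H_0 ≅ Z.
H_1: b_1 = 27 − 8 − 18 = 1; torsion from ∂_2 factors > 1: [2]. So H_1 ≅ Z ⊕ Z/2.
H_2: b_2 = 18 − 18 − 0 = 0; torsion from ∂_3 factors > 1: none. So H_2 ≅ 0.

H_0 ≅ Z,  H_1 ≅ Z ⊕ Z/2,  H_2 = 0.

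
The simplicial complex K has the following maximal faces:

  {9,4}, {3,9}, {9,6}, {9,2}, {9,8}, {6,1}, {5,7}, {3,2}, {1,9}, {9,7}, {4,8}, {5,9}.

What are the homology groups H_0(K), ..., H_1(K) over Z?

H_0 = Z,  H_1 = Z^4.

Order the vertices as 1 < 2 < 3 < 4 < 5 < 6 < 7 < 8 < 9. Listing each simplex with vertices in this order, K has dimension 1 with simplices:

  0-simplices (9): [1], [2], [3], [4], [5], [6], [7], [8], [9]
  1-simplices (12): [1,6], [1,9], [2,3], [2,9], [3,9], [4,8], [4,9], [5,7], [5,9], [6,9], [7,9], [8,9]

so the chain groups are C_0 ≅ Z^9, C_1 ≅ Z^12.

∂_1: C_1 → C_0 sends each edge [p,q] (with p < q) to q − p.
The resulting 9×12 matrix has rank 8, and its Smith normal form has invariant factors (1,1,1,1,1,1,1,1).

From H_k ≅ ker(∂_k) / im(∂_{k+1}) we obtain:

  H_0: rank C_0 − rank ∂_1 = 9 − 8 = 1, and the invariant factors of ∂_1 are all 1, so H_0 = Z.
  H_1: rank ker ∂_1 − rank ∂_2 = (12 − 8) − 0 = 4, and there is no ∂_2, so H_1 = Z^4.

As a check, the Euler characteristic is 9 − 12 = -3, which agrees with 1 − 4 = -3.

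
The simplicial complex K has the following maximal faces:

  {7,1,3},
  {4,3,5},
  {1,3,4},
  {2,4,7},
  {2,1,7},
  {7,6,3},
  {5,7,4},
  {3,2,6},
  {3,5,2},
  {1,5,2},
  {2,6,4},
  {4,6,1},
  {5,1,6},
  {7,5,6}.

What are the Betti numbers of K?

b_0 = 1, b_1 = 2, b_2 = 1.

Fix the vertex order 1 < 2 < 3 < 4 < 5 < 6 < 7 and write every simplex with vertices in increasing order. Then dim K = 2 and the simplices of K are:

  0-simplices (7): [1], [2], [3], [4], [5], [6], [7]
  1-simplices (21): [1,2], [1,3], [1,4], [1,5], [1,6], [1,7], [2,3], [2,4], [2,5], [2,6], [2,7], [3,4], [3,5], [3,6], [3,7], [4,5], [4,6], [4,7], [5,6], [5,7], [6,7]
  2-simplices (14): [1,2,5], [1,2,7], [1,3,4], [1,3,7], [1,4,6], [1,5,6], [2,3,5], [2,3,6], [2,4,6], [2,4,7], [3,4,5], [3,6,7], [4,5,7], [5,6,7]

giving chain groups C_0 ≅ Z^7, C_1 ≅ Z^21, C_2 ≅ Z^14.

The boundary map ∂_1: C_1 → C_0 is given by ∂[p,q] = [q] − [p].
This gives a 7×21 integer matrix of rank 6; reducing to Smith normal form yields diagonal entries (1,1,1,1,1,1).

Boundary ∂_2: C_2 → C_1 maps a triangle to the signed sum of its edges. For instance
  ∂[5,6,7] = [6,7] − [5,7] + [5,6],
  ∂[4,5,7] = [5,7] − [4,7] + [4,5].
As a 21×14 matrix over Z this has rank 13, with invariant factors (1,1,1,1,1,1,1,1,1,1,1,1,1).

Reading off H_k = ker ∂_k / im ∂_{k+1}:

  H_0: rank C_0 − rank ∂_1 = 7 − 6 = 1, and the invariant factors of ∂_1 are all 1, so H_0 ≅ Z.
  H_1: rank ker ∂_1 − rank ∂_2 = (21 − 6) − 13 = 2, and the invariant factors of ∂_2 are all 1, so H_1 ≅ Z^2.
  H_2: rank ker ∂_2 − rank ∂_3 = (14 − 13) − 0 = 1, and there is no ∂_3, so H_2 ≅ Z.

As a check, the Euler characteristic is 7 − 21 + 14 = 0, which agrees with 1 − 2 + 1 = 0.

Hence the Betti numbers are b_0 = 1, b_1 = 2, b_2 = 1.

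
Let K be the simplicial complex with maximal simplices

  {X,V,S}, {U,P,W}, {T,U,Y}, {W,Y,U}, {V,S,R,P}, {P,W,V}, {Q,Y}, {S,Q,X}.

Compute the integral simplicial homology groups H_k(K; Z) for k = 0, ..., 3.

H_0 = Z,  H_1 = Z,  H_2 = 0,  H_3 = 0.

Fix the vertex order P < Q < R < S < T < U < V < W < X < Y and write every simplex with vertices in increasing order. Then dim K = 3 and the simplices of K are:

  0-simplices (10): P, Q, R, S, T, U, V, W, X, Y
  1-simplices (19): PR, PS, PU, PV, PW, QS, QX, QY, RS, RV, SV, SX, TU, TY, UW, UY, VW, VX, WY
  2-simplices (10): PRS, PRV, PSV, PUW, PVW, QSX, RSV, SVX, TUY, UWY
  3-simplices (1): PRSV

giving chain groups C_0 ≅ Z^10, C_1 ≅ Z^19, C_2 ≅ Z^10, C_3 ≅ Z^1.

∂_1: C_1 → C_0 sends each edge [p,q] (with p < q) to q − p. For instance
  ∂RV = V − R.
The 10×19 boundary matrix has rank 9 and Smith normal form diag(1,1,1,1,1,1,1,1,1).

∂_2: C_2 → C_1 acts by ∂[p,q,r] = [q,r] − [p,r] + [p,q]. For instance
  ∂RSV = SV − RV + RS,
  ∂PRV = RV − PV + PR.
This gives a 19×10 integer matrix of rank 9; reducing to Smith normal form yields diagonal entries (1,1,1,1,1,1,1,1,1).

∂_3: C_3 → C_2 sends each 3-simplex σ to the alternating sum Σ_i (−1)^i (σ with its i-th vertex removed). For instance
  ∂PRSV = RSV − PSV + PRV − PRS.
This gives a 10×1 integer matrix of rank 1; reducing to Smith normal form yields diagonal entries (1).

Now H_k = ker ∂_k / im ∂_{k+1}, so:

  H_0: rank C_0 − rank ∂_1 = 10 − 9 = 1, and the invariant factors of ∂_1 are all 1, so H_0 = Z.
  H_1: rank ker ∂_1 − rank ∂_2 = (19 − 9) − 9 = 1, and the invariant factors of ∂_2 are all 1, so H_1 = Z.
  H_2: rank ker ∂_2 − rank ∂_3 = (10 − 9) − 1 = 0, and the invariant factors of ∂_3 are all 1, so H_2 = 0.
  H_3: rank ker ∂_3 − rank ∂_4 = (1 − 1) − 0 = 0, and there is no ∂_4, so H_3 = 0.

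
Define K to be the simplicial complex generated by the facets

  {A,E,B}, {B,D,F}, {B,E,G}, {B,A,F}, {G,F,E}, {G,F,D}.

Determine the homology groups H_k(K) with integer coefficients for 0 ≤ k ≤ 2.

Fix the vertex order A < B < D < E < F < G and write every simplex with vertices in increasing order. Then dim K = 2 and the simplices of K are:

  0-simplices (6): A, B, D, E, F, G
  1-simplices (12): AB, AE, AF, BD, BE, BF, BG, DF, DG, EF, EG, FG
  2-simplices (6): ABE, ABF, BDF, BEG, DFG, EFG

Hence C_0 ≅ Z^6, C_1 ≅ Z^12, C_2 ≅ Z^6.

The boundary map ∂_1: C_1 → C_0 maps an edge to its endpoints' difference, ∂[p,q] = q − p.
The 6×12 boundary matrix has rank 5 and Smith normal form diag(1,1,1,1,1).

The boundary map ∂_2: C_2 → C_1 acts by ∂[p,q,r] = [q,r] − [p,r] + [p,q]. For instance
  ∂BEG = EG − BG + BE,
  ∂DFG = FG − DG + DF.
This gives a 12×6 integer matrix of rank 6; reducing to Smith normal form yields diagonal entries (1,1,1,1,1,1).

Now H_k = ker ∂_k / im ∂_{k+1}, so:

  H_0: rank C_0 − rank ∂_1 = 6 − 5 = 1, and the invariant factors of ∂_1 are all 1, so H_0 ≅ Z.
  H_1: rank ker ∂_1 − rank ∂_2 = (12 − 5) − 6 = 1, and the invariant factors of ∂_2 are all 1, so H_1 ≅ Z.
  H_2: rank ker ∂_2 − rank ∂_3 = (6 − 6) − 0 = 0, and there is no ∂_3, so H_2 ≅ 0.

As a check, the Euler characteristic is 6 − 12 + 6 = 0, which agrees with 1 − 1 + 0 = 0.

H_0 ≅ Z,  H_1 ≅ Z,  H_2 = 0.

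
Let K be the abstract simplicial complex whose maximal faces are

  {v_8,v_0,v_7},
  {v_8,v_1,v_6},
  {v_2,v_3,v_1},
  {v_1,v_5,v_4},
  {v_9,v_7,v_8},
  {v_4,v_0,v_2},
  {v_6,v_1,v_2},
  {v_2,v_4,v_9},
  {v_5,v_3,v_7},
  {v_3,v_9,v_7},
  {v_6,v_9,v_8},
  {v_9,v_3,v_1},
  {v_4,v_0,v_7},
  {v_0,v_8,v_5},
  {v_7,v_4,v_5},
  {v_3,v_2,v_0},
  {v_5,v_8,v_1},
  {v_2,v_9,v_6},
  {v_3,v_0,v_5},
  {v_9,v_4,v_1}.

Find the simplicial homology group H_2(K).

H_2 = 0.

Take the total order v_0 < v_1 < v_2 < v_3 < v_4 < v_5 < v_6 < v_7 < v_8 < v_9 on the vertex set. Then K (dimension 2) consists of the simplices:

  0-simplices (10): [v_0], [v_1], [v_2], [v_3], [v_4], [v_5], [v_6], [v_7], [v_8], [v_9]
  1-simplices (30): (30 of them)
  2-simplices (20): (20 of them)

Hence C_0 ≅ Z^10, C_1 ≅ Z^30, C_2 ≅ Z^20.

∂_1: C_1 → C_0 maps an edge to its endpoints' difference, ∂[p,q] = q − p. For instance
  ∂[v_0,v_2] = [v_2] − [v_0].
This gives a 10×30 integer matrix of rank 9; reducing to Smith normal form yields diagonal entries (1,1,1,1,1,1,1,1,1).

∂_2: C_2 → C_1 maps a triangle to the signed sum of its edges. For instance
  ∂[v_6,v_8,v_9] = [v_8,v_9] − [v_6,v_9] + [v_6,v_8],
  ∂[v_3,v_5,v_7] = [v_5,v_7] − [v_3,v_7] + [v_3,v_5].
The resulting 30×20 matrix has rank 20, and its Smith normal form has invariant factors (1,1,1,1,1,1,1,1,1,1,1,1,1,1,1,1,1,1,1,2).

Computing H_k = (kernel of ∂_k) / (image of ∂_{k+1}):

  H_2: rank ker ∂_2 − rank ∂_3 = (20 − 20) − 0 = 0, and there is no ∂_3, so H_2 = 0.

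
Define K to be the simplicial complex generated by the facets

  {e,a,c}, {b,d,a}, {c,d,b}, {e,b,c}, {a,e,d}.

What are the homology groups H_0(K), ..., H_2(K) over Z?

H_0 ≅ Z,  H_1 ≅ Z,  H_2 = 0.

Order the vertices as a < b < c < d < e. Listing each simplex with vertices in this order, K has dimension 2 with simplices:

  0-simplices (5): a, b, c, d, e
  1-simplices (10): ab, ac, ad, ae, bc, bd, be, cd, ce, de
  2-simplices (5): abd, ace, ade, bcd, bce

giving chain groups C_0 ≅ Z^5, C_1 ≅ Z^10, C_2 ≅ Z^5.

∂_1: C_1 → C_0 sends each edge [p,q] (with p < q) to q − p.
This gives a 5×10 integer matrix of rank 4; reducing to Smith normal form yields diagonal entries (1,1,1,1).

Boundary ∂_2: C_2 → C_1 maps a triangle to the signed sum of its edges. For instance
  ∂bce = ce − be + bc,
  ∂abd = bd − ad + ab.
The 10×5 boundary matrix has rank 5 and Smith normal form diag(1,1,1,1,1).

Now H_k = ker ∂_k / im ∂_{k+1}, so:

  H_0: rank C_0 − rank ∂_1 = 5 − 4 = 1, and the invariant factors of ∂_1 are all 1, so H_0 = Z.
  H_1: rank ker ∂_1 − rank ∂_2 = (10 − 4) − 5 = 1, and the invariant factors of ∂_2 are all 1, so H_1 = Z.
  H_2: rank ker ∂_2 − rank ∂_3 = (5 − 5) − 0 = 0, and there is no ∂_3, so H_2 = 0.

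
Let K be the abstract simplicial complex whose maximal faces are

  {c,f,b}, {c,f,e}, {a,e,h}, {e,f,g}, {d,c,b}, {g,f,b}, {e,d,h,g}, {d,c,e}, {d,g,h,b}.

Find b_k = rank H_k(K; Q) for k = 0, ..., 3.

Take the total order a < b < c < d < e < f < g < h on the vertex set. Then K (dimension 3) consists of the simplices:

  0-simplices (8): a, b, c, d, e, f, g, h
  1-simplices (18): ae, ah, bc, bd, bf, bg, bh, cd, ce, cf, de, dg, dh, ef, eg, eh, fg, gh
  2-simplices (14): aeh, bcd, bcf, bdg, bdh, bfg, bgh, cde, cef, deg, deh, dgh, efg, egh
  3-simplices (2): bdgh, degh

Hence C_0 ≅ Z^8, C_1 ≅ Z^18, C_2 ≅ Z^14, C_3 ≅ Z^2.

∂_1: C_1 → C_0 sends each edge [p,q] (with p < q) to q − p. For instance
  ∂ce = e − c.
As a 8×18 matrix over Z this has rank 7, with invariant factors (1,1,1,1,1,1,1).

∂_2: C_2 → C_1 sends each 2-simplex [p,q,r] to [q,r] − [p,r] + [p,q]. For instance
  ∂efg = fg − eg + ef,
  ∂bcf = cf − bf + bc.
This gives a 18×14 integer matrix of rank 11; reducing to Smith normal form yields diagonal entries (1,1,1,1,1,1,1,1,1,1,1).

The boundary map ∂_3: C_3 → C_2 sends each 3-simplex σ to the alternating sum Σ_i (−1)^i (σ with its i-th vertex removed). For instance
  ∂degh = egh − dgh + deh − deg,
  ∂bdgh = dgh − bgh + bdh − bdg.
This gives a 14×2 integer matrix of rank 2; reducing to Smith normal form yields diagonal entries (1,1).

From H_k ≅ ker(∂_k) / im(∂_{k+1}) we obtain:

  H_0: rank C_0 − rank ∂_1 = 8 − 7 = 1, and the invariant factors of ∂_1 are all 1, so H_0 = Z.
  H_1: rank ker ∂_1 − rank ∂_2 = (18 − 7) − 11 = 0, and the invariant factors of ∂_2 are all 1, so H_1 = 0.
  H_2: rank ker ∂_2 − rank ∂_3 = (14 − 11) − 2 = 1, and the invariant factors of ∂_3 are all 1, so H_2 = Z.
  H_3: rank ker ∂_3 − rank ∂_4 = (2 − 2) − 0 = 0, and there is no ∂_4, so H_3 = 0.

Hence the Betti numbers are b_0 = 1, b_1 = 0, b_2 = 1, b_3 = 0.

b_0 = 1, b_1 = 0, b_2 = 1, b_3 = 0.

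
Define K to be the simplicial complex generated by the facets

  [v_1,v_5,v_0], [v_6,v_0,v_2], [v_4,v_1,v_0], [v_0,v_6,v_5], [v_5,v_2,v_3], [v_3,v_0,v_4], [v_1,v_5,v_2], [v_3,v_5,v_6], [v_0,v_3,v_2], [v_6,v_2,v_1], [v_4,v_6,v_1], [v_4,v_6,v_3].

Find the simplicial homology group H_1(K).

H_1 = Z/2.

We work with the vertex ordering v_0 < v_1 < v_2 < v_3 < v_4 < v_5 < v_6. The simplices of K, each written with vertices in increasing order, are:

  0-simplices (7): [v_0], [v_1], [v_2], [v_3], [v_4], [v_5], [v_6]
  1-simplices (18): (18 of them)
  2-simplices (12): (12 of them)

Hence C_0 ≅ Z^7, C_1 ≅ Z^18, C_2 ≅ Z^12.

Boundary ∂_1: C_1 → C_0 sends each edge [p,q] (with p < q) to q − p.
The 7×18 boundary matrix has rank 6 and Smith normal form diag(1,1,1,1,1,1).

The boundary map ∂_2: C_2 → C_1 maps a triangle to the signed sum of its edges. For instance
  ∂[v_0,v_3,v_4] = [v_3,v_4] − [v_0,v_4] + [v_0,v_3],
  ∂[v_0,v_5,v_6] = [v_5,v_6] − [v_0,v_6] + [v_0,v_5].
This gives a 18×12 integer matrix of rank 12; reducing to Smith normal form yields diagonal entries (1,1,1,1,1,1,1,1,1,1,1,2).

Computing H_k = (kernel of ∂_k) / (image of ∂_{k+1}):

  H_1: rank ker ∂_1 − rank ∂_2 = (18 − 6) − 12 = 0, and ∂_2 has invariant factor 2 > 1, so H_1 ≅ Z/2.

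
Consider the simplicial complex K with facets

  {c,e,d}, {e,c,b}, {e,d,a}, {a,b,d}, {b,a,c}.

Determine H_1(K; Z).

H_1 ≅ Z.

Order the vertices as a < b < c < d < e. Listing each simplex with vertices in this order, K has dimension 2 with simplices:

  0-simplices (5): a, b, c, d, e
  1-simplices (10): ab, ac, ad, ae, bc, bd, be, cd, ce, de
  2-simplices (5): abc, abd, ade, bce, cde

Hence C_0 ≅ Z^5, C_1 ≅ Z^10, C_2 ≅ Z^5.

∂_1: C_1 → C_0 maps an edge to its endpoints' difference, ∂[p,q] = q − p. For instance
  ∂bc = c − b.
As a 5×10 matrix over Z this has rank 4, with invariant factors (1,1,1,1).

Boundary ∂_2: C_2 → C_1 sends each 2-simplex [p,q,r] to [q,r] − [p,r] + [p,q]. For instance
  ∂bce = ce − be + bc,
  ∂cde = de − ce + cd.
This gives a 10×5 integer matrix of rank 5; reducing to Smith normal form yields diagonal entries (1,1,1,1,1).

Reading off H_k = ker ∂_k / im ∂_{k+1}:

  H_1: rank ker ∂_1 − rank ∂_2 = (10 − 4) − 5 = 1, and the invariant factors of ∂_2 are all 1, so H_1 ≅ Z.

(K is a triangulation of the Möbius band.)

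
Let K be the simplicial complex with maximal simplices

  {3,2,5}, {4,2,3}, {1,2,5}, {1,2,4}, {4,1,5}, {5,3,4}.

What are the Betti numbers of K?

b_0 = 1, b_1 = 0, b_2 = 1.

Fix the vertex order 1 < 2 < 3 < 4 < 5 and write every simplex with vertices in increasing order. Then dim K = 2 and the simplices of K are:

  0-simplices (5): [1], [2], [3], [4], [5]
  1-simplices (9): [1,2], [1,4], [1,5], [2,3], [2,4], [2,5], [3,4], [3,5], [4,5]
  2-simplices (6): [1,2,4], [1,2,5], [1,4,5], [2,3,4], [2,3,5], [3,4,5]

Hence C_0 ≅ Z^5, C_1 ≅ Z^9, C_2 ≅ Z^6.

Boundary ∂_1: C_1 → C_0 maps an edge to its endpoints' difference, ∂[p,q] = q − p. For instance
  ∂[2,5] = [5] − [2].
The resulting 5×9 matrix has rank 4, and its Smith normal form has invariant factors (1,1,1,1).

Boundary ∂_2: C_2 → C_1 acts by ∂[p,q,r] = [q,r] − [p,r] + [p,q]. For instance
  ∂[1,4,5] = [4,5] − [1,5] + [1,4],
  ∂[2,3,5] = [3,5] − [2,5] + [2,3].
The resulting 9×6 matrix has rank 5, and its Smith normal form has invariant factors (1,1,1,1,1).

Reading off H_k = ker ∂_k / im ∂_{k+1}:

  H_0: rank C_0 − rank ∂_1 = 5 − 4 = 1, and the invariant factors of ∂_1 are all 1, so H_0 ≅ Z.
  H_1: rank ker ∂_1 − rank ∂_2 = (9 − 4) − 5 = 0, and the invariant factors of ∂_2 are all 1, so H_1 ≅ 0.
  H_2: rank ker ∂_2 − rank ∂_3 = (6 − 5) − 0 = 1, and there is no ∂_3, so H_2 ≅ Z.

Hence the Betti numbers are b_0 = 1, b_1 = 0, b_2 = 1.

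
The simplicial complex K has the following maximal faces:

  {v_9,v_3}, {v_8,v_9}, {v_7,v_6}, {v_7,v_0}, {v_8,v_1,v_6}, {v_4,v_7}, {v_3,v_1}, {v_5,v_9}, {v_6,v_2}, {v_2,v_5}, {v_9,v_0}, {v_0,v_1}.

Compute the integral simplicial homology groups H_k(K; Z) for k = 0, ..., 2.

Fix the vertex order v_0 < v_1 < v_2 < v_3 < v_4 < v_5 < v_6 < v_7 < v_8 < v_9 and write every simplex with vertices in increasing order. Then dim K = 2 and the simplices of K are:

  0-simplices (10): [v_0], [v_1], [v_2], [v_3], [v_4], [v_5], [v_6], [v_7], [v_8], [v_9]
  1-simplices (14): [v_0,v_1], [v_0,v_7], [v_0,v_9], [v_1,v_3], [v_1,v_6], [v_1,v_8], [v_2,v_5], [v_2,v_6], [v_3,v_9], [v_4,v_7], [v_5,v_9], [v_6,v_7], [v_6,v_8], [v_8,v_9]
  2-simplices (1): [v_1,v_6,v_8]

Hence C_0 ≅ Z^10, C_1 ≅ Z^14, C_2 ≅ Z^1.

The boundary map ∂_1: C_1 → C_0 sends each edge [p,q] (with p < q) to q − p.
This gives a 10×14 integer matrix of rank 9; reducing to Smith normal form yields diagonal entries (1,1,1,1,1,1,1,1,1).

Boundary ∂_2: C_2 → C_1 maps a triangle to the signed sum of its edges. For instance
  ∂[v_1,v_6,v_8] = [v_6,v_8] − [v_1,v_8] + [v_1,v_6].
This gives a 14×1 integer matrix of rank 1; reducing to Smith normal form yields diagonal entries (1).

From H_k ≅ ker(∂_k) / im(∂_{k+1}) we obtain:

  H_0: rank C_0 − rank ∂_1 = 10 − 9 = 1, and the invariant factors of ∂_1 are all 1, so H_0 = Z.
  H_1: rank ker ∂_1 − rank ∂_2 = (14 − 9) − 1 = 4, and the invariant factors of ∂_2 are all 1, so H_1 = Z^4.
  H_2: rank ker ∂_2 − rank ∂_3 = (1 − 1) − 0 = 0, and there is no ∂_3, so H_2 = 0.

H_0 ≅ Z,  H_1 ≅ Z^4,  H_2 = 0.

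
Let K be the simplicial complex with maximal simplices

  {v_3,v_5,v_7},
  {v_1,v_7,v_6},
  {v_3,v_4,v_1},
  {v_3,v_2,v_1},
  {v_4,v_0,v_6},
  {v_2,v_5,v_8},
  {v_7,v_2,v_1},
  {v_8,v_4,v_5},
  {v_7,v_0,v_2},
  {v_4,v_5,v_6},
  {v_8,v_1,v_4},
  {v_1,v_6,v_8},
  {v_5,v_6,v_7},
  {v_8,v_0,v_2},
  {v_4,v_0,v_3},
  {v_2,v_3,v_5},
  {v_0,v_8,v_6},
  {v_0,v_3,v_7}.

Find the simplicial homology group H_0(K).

Order the vertices as v_0 < v_1 < v_2 < v_3 < v_4 < v_5 < v_6 < v_7 < v_8. Listing each simplex with vertices in this order, K has dimension 2 with simplices:

  0-simplices (9): [v_0], [v_1], [v_2], [v_3], [v_4], [v_5], [v_6], [v_7], [v_8]
  1-simplices (27): (27 of them)
  2-simplices (18): (18 of them)

so the chain groups are C_0 ≅ Z^9, C_1 ≅ Z^27, C_2 ≅ Z^18.

Boundary ∂_1: C_1 → C_0 maps an edge to its endpoints' difference, ∂[p,q] = q − p.
This gives a 9×27 integer matrix of rank 8; reducing to Smith normal form yields diagonal entries (1,1,1,1,1,1,1,1).

Boundary ∂_2: C_2 → C_1 acts by ∂[p,q,r] = [q,r] − [p,r] + [p,q]. For instance
  ∂[v_1,v_4,v_8] = [v_4,v_8] − [v_1,v_8] + [v_1,v_4],
  ∂[v_1,v_2,v_7] = [v_2,v_7] − [v_1,v_7] + [v_1,v_2].
This gives a 27×18 integer matrix of rank 18; reducing to Smith normal form yields diagonal entries (1,1,1,1,1,1,1,1,1,1,1,1,1,1,1,1,1,2).

Computing H_k = (kernel of ∂_k) / (image of ∂_{k+1}):

  H_0: rank C_0 − rank ∂_1 = 9 − 8 = 1, and the invariant factors of ∂_1 are all 1, so H_0 = Z.

(K is a triangulation of the Klein bottle.)

H_0 = Z.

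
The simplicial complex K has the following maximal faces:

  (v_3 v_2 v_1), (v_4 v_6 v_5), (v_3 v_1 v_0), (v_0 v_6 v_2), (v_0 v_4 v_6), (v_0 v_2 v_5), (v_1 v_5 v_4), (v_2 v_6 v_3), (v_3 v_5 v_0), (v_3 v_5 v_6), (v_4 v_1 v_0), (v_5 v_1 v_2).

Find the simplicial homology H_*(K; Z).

Fix the vertex order v_0 < v_1 < v_2 < v_3 < v_4 < v_5 < v_6 and write every simplex with vertices in increasing order. Then dim K = 2 and the simplices of K are:

  0-simplices (7): [v_0], [v_1], [v_2], [v_3], [v_4], [v_5], [v_6]
  1-simplices (18): (18 of them)
  2-simplices (12): (12 of them)

so the chain groups are C_0 ≅ Z^7, C_1 ≅ Z^18, C_2 ≅ Z^12.

∂_1: C_1 → C_0 sends each edge [p,q] (with p < q) to q − p.
This gives a 7×18 integer matrix of rank 6; reducing to Smith normal form yields diagonal entries (1,1,1,1,1,1).

Boundary ∂_2: C_2 → C_1 maps a triangle to the signed sum of its edges. For instance
  ∂[v_0,v_2,v_6] = [v_2,v_6] − [v_0,v_6] + [v_0,v_2],
  ∂[v_1,v_2,v_3] = [v_2,v_3] − [v_1,v_3] + [v_1,v_2].
As a 18×12 matrix over Z this has rank 12, with invariant factors (1,1,1,1,1,1,1,1,1,1,1,2).

From H_k ≅ ker(∂_k) / im(∂_{k+1}) we obtain:

  H_0: rank C_0 − rank ∂_1 = 7 − 6 = 1, and the invariant factors of ∂_1 are all 1, so H_0 ≅ Z.
  H_1: rank ker ∂_1 − rank ∂_2 = (18 − 6) − 12 = 0, and ∂_2 has invariant factor 2 > 1, so H_1 ≅ Z/2.
  H_2: rank ker ∂_2 − rank ∂_3 = (12 − 12) − 0 = 0, and there is no ∂_3, so H_2 ≅ 0.

H_0 = Z,  H_1 = Z/2,  H_2 = 0.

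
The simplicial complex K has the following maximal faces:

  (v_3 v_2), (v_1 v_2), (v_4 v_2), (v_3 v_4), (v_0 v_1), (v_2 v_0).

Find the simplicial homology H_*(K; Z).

We work with the vertex ordering v_0 < v_1 < v_2 < v_3 < v_4. The simplices of K, each written with vertices in increasing order, are:

  0-simplices (5): [v_0], [v_1], [v_2], [v_3], [v_4]
  1-simplices (6): [v_0,v_1], [v_0,v_2], [v_1,v_2], [v_2,v_3], [v_2,v_4], [v_3,v_4]

giving chain groups C_0 ≅ Z^5, C_1 ≅ Z^6.

∂_1: C_1 → C_0 sends each edge [p,q] (with p < q) to q − p. For instance
  ∂[v_0,v_2] = [v_2] − [v_0].
This gives a 5×6 integer matrix of rank 4; reducing to Smith normal form yields diagonal entries (1,1,1,1).

From H_k ≅ ker(∂_k) / im(∂_{k+1}) we obtain:

  H_0: rank C_0 − rank ∂_1 = 5 − 4 = 1, and the invariant factors of ∂_1 are all 1, so H_0 ≅ Z.
  H_1: rank ker ∂_1 − rank ∂_2 = (6 − 4) − 0 = 2, and there is no ∂_2, so H_1 ≅ Z^2.

As a check, the Euler characteristic is 5 − 6 = -1, which agrees with 1 − 2 = -1.

H_0 = Z,  H_1 = Z^2.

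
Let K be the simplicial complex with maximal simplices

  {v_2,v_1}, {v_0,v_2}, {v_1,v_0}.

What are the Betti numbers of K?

b_0 = 1, b_1 = 1.

K has 3 vertices, 3 edges.
rank ∂_0 = 0, rank ∂_1 = 2 ⇒ b_0 = 3 − 0 − 2 = 1; all invariant factors of ∂_1 are 1 so no torsion. So H_0 = Z.
rank ∂_1 = 2, rank ∂_2 = 0 ⇒ b_1 = 3 − 2 − 0 = 1. So H_1 = Z.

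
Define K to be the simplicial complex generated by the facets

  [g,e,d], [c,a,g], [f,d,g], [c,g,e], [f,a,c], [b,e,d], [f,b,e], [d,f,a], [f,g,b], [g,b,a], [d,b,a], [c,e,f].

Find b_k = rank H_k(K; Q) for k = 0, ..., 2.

K has 7 vertices, 18 edges, 12 triangles.
rank ∂_0 = 0, rank ∂_1 = 6 ⇒ b_0 = 7 − 0 − 6 = 1; all invariant factors of ∂_1 are 1 so no torsion. So H_0 ≅ Z.
rank ∂_1 = 6, rank ∂_2 = 12 ⇒ b_1 = 18 − 6 − 12 = 0; ∂_2 has invariant factor(s) [2] giving torsion. So H_1 ≅ Z/2.
rank ∂_2 = 12, rank ∂_3 = 0 ⇒ b_2 = 12 − 12 − 0 = 0. So H_2 ≅ 0.

b_0 = 1, b_1 = 0, b_2 = 0.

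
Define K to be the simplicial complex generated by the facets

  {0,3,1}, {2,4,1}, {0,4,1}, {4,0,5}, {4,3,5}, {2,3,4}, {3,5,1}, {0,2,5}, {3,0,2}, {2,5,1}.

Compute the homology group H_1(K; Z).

Take the total order 0 < 1 < 2 < 3 < 4 < 5 on the vertex set. Then K (dimension 2) consists of the simplices:

  0-simplices (6): [0], [1], [2], [3], [4], [5]
  1-simplices (15): [0,1], [0,2], [0,3], [0,4], [0,5], [1,2], [1,3], [1,4], [1,5], [2,3], [2,4], [2,5], [3,4], [3,5], [4,5]
  2-simplices (10): [0,1,3], [0,1,4], [0,2,3], [0,2,5], [0,4,5], [1,2,4], [1,2,5], [1,3,5], [2,3,4], [3,4,5]

so the chain groups are C_0 ≅ Z^6, C_1 ≅ Z^15, C_2 ≅ Z^10.

∂_1: C_1 → C_0 is given by ∂[p,q] = [q] − [p].
As a 6×15 matrix over Z this has rank 5, with invariant factors (1,1,1,1,1).

∂_2: C_2 → C_1 sends each 2-simplex [p,q,r] to [q,r] − [p,r] + [p,q]. For instance
  ∂[1,3,5] = [3,5] − [1,5] + [1,3],
  ∂[3,4,5] = [4,5] − [3,5] + [3,4].
The resulting 15×10 matrix has rank 10, and its Smith normal form has invariant factors (1,1,1,1,1,1,1,1,1,2).

From H_k ≅ ker(∂_k) / im(∂_{k+1}) we obtain:

  H_1: rank ker ∂_1 − rank ∂_2 = (15 − 5) − 10 = 0, and ∂_2 has invariant factor 2 > 1, so H_1 ≅ Z/2.

H_1 = Z/2.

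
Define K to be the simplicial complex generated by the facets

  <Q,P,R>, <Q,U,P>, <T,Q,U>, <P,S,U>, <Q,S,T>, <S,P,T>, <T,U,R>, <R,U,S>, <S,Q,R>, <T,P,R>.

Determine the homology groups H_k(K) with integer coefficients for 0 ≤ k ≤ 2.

Take the total order P < Q < R < S < T < U on the vertex set. Then K (dimension 2) consists of the simplices:

  0-simplices (6): P, Q, R, S, T, U
  1-simplices (15): PQ, PR, PS, PT, PU, QR, QS, QT, QU, RS, RT, RU, ST, SU, TU
  2-simplices (10): PQR, PQU, PRT, PST, PSU, QRS, QST, QTU, RSU, RTU

so the chain groups are C_0 ≅ Z^6, C_1 ≅ Z^15, C_2 ≅ Z^10.

Boundary ∂_1: C_1 → C_0 sends each edge [p,q] (with p < q) to q − p.
The 6×15 boundary matrix has rank 5 and Smith normal form diag(1,1,1,1,1).

Boundary ∂_2: C_2 → C_1 sends each 2-simplex [p,q,r] to [q,r] − [p,r] + [p,q]. For instance
  ∂QTU = TU − QU + QT,
  ∂PSU = SU − PU + PS.
The 15×10 boundary matrix has rank 10 and Smith normal form diag(1,1,1,1,1,1,1,1,1,2).

Now H_k = ker ∂_k / im ∂_{k+1}, so:

  H_0: rank C_0 − rank ∂_1 = 6 − 5 = 1, and the invariant factors of ∂_1 are all 1, so H_0 = Z.
  H_1: rank ker ∂_1 − rank ∂_2 = (15 − 5) − 10 = 0, and ∂_2 has invariant factor 2 > 1, so H_1 = Z/2Z.
  H_2: rank ker ∂_2 − rank ∂_3 = (10 − 10) − 0 = 0, and there is no ∂_3, so H_2 = 0.

H_0 ≅ Z,  H_1 ≅ Z/2Z,  H_2 = 0.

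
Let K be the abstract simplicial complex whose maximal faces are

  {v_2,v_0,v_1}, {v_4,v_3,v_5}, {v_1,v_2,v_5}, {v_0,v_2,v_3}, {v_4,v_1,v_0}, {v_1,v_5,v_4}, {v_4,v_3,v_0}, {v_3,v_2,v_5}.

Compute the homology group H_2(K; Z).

Fix the vertex order v_0 < v_1 < v_2 < v_3 < v_4 < v_5 and write every simplex with vertices in increasing order. Then dim K = 2 and the simplices of K are:

  0-simplices (6): [v_0], [v_1], [v_2], [v_3], [v_4], [v_5]
  1-simplices (12): [v_0,v_1], [v_0,v_2], [v_0,v_3], [v_0,v_4], [v_1,v_2], [v_1,v_4], [v_1,v_5], [v_2,v_3], [v_2,v_5], [v_3,v_4], [v_3,v_5], [v_4,v_5]
  2-simplices (8): [v_0,v_1,v_2], [v_0,v_1,v_4], [v_0,v_2,v_3], [v_0,v_3,v_4], [v_1,v_2,v_5], [v_1,v_4,v_5], [v_2,v_3,v_5], [v_3,v_4,v_5]

Hence C_0 ≅ Z^6, C_1 ≅ Z^12, C_2 ≅ Z^8.

The boundary map ∂_1: C_1 → C_0 maps an edge to its endpoints' difference, ∂[p,q] = q − p.
The resulting 6×12 matrix has rank 5, and its Smith normal form has invariant factors (1,1,1,1,1).

Boundary ∂_2: C_2 → C_1 maps a triangle to the signed sum of its edges. For instance
  ∂[v_2,v_3,v_5] = [v_3,v_5] − [v_2,v_5] + [v_2,v_3],
  ∂[v_0,v_2,v_3] = [v_2,v_3] − [v_0,v_3] + [v_0,v_2].
This gives a 12×8 integer matrix of rank 7; reducing to Smith normal form yields diagonal entries (1,1,1,1,1,1,1).

Now H_k = ker ∂_k / im ∂_{k+1}, so:

  H_2: rank ker ∂_2 − rank ∂_3 = (8 − 7) − 0 = 1, and there is no ∂_3, so H_2 ≅ Z.

(K is a triangulation of the 2-sphere S^2.)

H_2 = Z.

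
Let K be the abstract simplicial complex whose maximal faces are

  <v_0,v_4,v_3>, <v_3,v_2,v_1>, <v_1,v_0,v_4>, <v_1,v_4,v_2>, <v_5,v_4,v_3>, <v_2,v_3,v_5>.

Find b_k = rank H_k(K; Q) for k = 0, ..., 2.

We work with the vertex ordering v_0 < v_1 < v_2 < v_3 < v_4 < v_5. The simplices of K, each written with vertices in increasing order, are:

  0-simplices (6): [v_0], [v_1], [v_2], [v_3], [v_4], [v_5]
  1-simplices (12): [v_0,v_1], [v_0,v_3], [v_0,v_4], [v_1,v_2], [v_1,v_3], [v_1,v_4], [v_2,v_3], [v_2,v_4], [v_2,v_5], [v_3,v_4], [v_3,v_5], [v_4,v_5]
  2-simplices (6): [v_0,v_1,v_4], [v_0,v_3,v_4], [v_1,v_2,v_3], [v_1,v_2,v_4], [v_2,v_3,v_5], [v_3,v_4,v_5]

Hence C_0 ≅ Z^6, C_1 ≅ Z^12, C_2 ≅ Z^6.

Boundary ∂_1: C_1 → C_0 maps an edge to its endpoints' difference, ∂[p,q] = q − p.
As a 6×12 matrix over Z this has rank 5, with invariant factors (1,1,1,1,1).

Boundary ∂_2: C_2 → C_1 sends each 2-simplex [p,q,r] to [q,r] − [p,r] + [p,q]. For instance
  ∂[v_2,v_3,v_5] = [v_3,v_5] − [v_2,v_5] + [v_2,v_3],
  ∂[v_1,v_2,v_3] = [v_2,v_3] − [v_1,v_3] + [v_1,v_2].
The 12×6 boundary matrix has rank 6 and Smith normal form diag(1,1,1,1,1,1).

Reading off H_k = ker ∂_k / im ∂_{k+1}:

  H_0: rank C_0 − rank ∂_1 = 6 − 5 = 1, and the invariant factors of ∂_1 are all 1, so H_0 = Z.
  H_1: rank ker ∂_1 − rank ∂_2 = (12 − 5) − 6 = 1, and the invariant factors of ∂_2 are all 1, so H_1 = Z.
  H_2: rank ker ∂_2 − rank ∂_3 = (6 − 6) − 0 = 0, and there is no ∂_3, so H_2 = 0.

As a check, the Euler characteristic is 6 − 12 + 6 = 0, which agrees with 1 − 1 + 0 = 0.
(K is a triangulation of the cylinder S^1 x I.)

Hence the Betti numbers are b_0 = 1, b_1 = 1, b_2 = 0.

b_0 = 1, b_1 = 1, b_2 = 0.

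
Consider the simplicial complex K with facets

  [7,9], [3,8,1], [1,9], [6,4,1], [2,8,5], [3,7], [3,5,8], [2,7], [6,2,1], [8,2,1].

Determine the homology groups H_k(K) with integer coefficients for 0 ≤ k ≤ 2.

H_0 ≅ Z,  H_1 ≅ Z^2,  H_2 = 0.

Take the total order 1 < 2 < 3 < 4 < 5 < 6 < 7 < 8 < 9 on the vertex set. Then K (dimension 2) consists of the simplices:

  0-simplices (9): [1], [2], [3], [4], [5], [6], [7], [8], [9]
  1-simplices (16): [1,2], [1,3], [1,4], [1,6], [1,8], [1,9], [2,5], [2,6], [2,7], [2,8], [3,5], [3,7], [3,8], [4,6], [5,8], [7,9]
  2-simplices (6): [1,2,6], [1,2,8], [1,3,8], [1,4,6], [2,5,8], [3,5,8]

Hence C_0 ≅ Z^9, C_1 ≅ Z^16, C_2 ≅ Z^6.

The boundary map ∂_1: C_1 → C_0 maps an edge to its endpoints' difference, ∂[p,q] = q − p.
This gives a 9×16 integer matrix of rank 8; reducing to Smith normal form yields diagonal entries (1,1,1,1,1,1,1,1).

The boundary map ∂_2: C_2 → C_1 maps a triangle to the signed sum of its edges. For instance
  ∂[3,5,8] = [5,8] − [3,8] + [3,5],
  ∂[1,2,8] = [2,8] − [1,8] + [1,2].
As a 16×6 matrix over Z this has rank 6, with invariant factors (1,1,1,1,1,1).

Reading off H_k = ker ∂_k / im ∂_{k+1}:

  H_0: rank C_0 − rank ∂_1 = 9 − 8 = 1, and the invariant factors of ∂_1 are all 1, so H_0 = Z.
  H_1: rank ker ∂_1 − rank ∂_2 = (16 − 8) − 6 = 2, and the invariant factors of ∂_2 are all 1, so H_1 = Z^2.
  H_2: rank ker ∂_2 − rank ∂_3 = (6 − 6) − 0 = 0, and there is no ∂_3, so H_2 = 0.

As a check, the Euler characteristic is 9 − 16 + 6 = -1, which agrees with 1 − 2 + 0 = -1.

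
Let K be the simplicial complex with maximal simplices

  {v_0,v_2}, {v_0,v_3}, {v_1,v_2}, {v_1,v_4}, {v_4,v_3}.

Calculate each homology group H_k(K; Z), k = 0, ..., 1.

We work with the vertex ordering v_0 < v_1 < v_2 < v_3 < v_4. The simplices of K, each written with vertices in increasing order, are:

  0-simplices (5): [v_0], [v_1], [v_2], [v_3], [v_4]
  1-simplices (5): [v_0,v_2], [v_0,v_3], [v_1,v_2], [v_1,v_4], [v_3,v_4]

giving chain groups C_0 ≅ Z^5, C_1 ≅ Z^5.

∂_1: C_1 → C_0 is given by ∂[p,q] = [q] − [p]. For instance
  ∂[v_1,v_2] = [v_2] − [v_1].
The resulting 5×5 matrix has rank 4, and its Smith normal form has invariant factors (1,1,1,1).

From H_k ≅ ker(∂_k) / im(∂_{k+1}) we obtain:

  H_0: rank C_0 − rank ∂_1 = 5 − 4 = 1, and the invariant factors of ∂_1 are all 1, so H_0 = Z.
  H_1: rank ker ∂_1 − rank ∂_2 = (5 − 4) − 0 = 1, and there is no ∂_2, so H_1 = Z.

As a check, the Euler characteristic is 5 − 5 = 0, which agrees with 1 − 1 = 0.

H_0 ≅ Z,  H_1 ≅ Z.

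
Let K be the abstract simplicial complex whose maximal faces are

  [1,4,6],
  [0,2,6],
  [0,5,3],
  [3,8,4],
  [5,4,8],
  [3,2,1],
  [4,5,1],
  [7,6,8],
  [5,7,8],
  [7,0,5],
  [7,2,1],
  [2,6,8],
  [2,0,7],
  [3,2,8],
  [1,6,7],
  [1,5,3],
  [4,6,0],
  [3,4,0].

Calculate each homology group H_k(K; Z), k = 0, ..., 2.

H_0 = Z,  H_1 = Z ⊕ Z/2,  H_2 = 0.

We work with the vertex ordering 0 < 1 < 2 < 3 < 4 < 5 < 6 < 7 < 8. The simplices of K, each written with vertices in increasing order, are:

  0-simplices (9): [0], [1], [2], [3], [4], [5], [6], [7], [8]
  1-simplices (27): (27 of them)
  2-simplices (18): [0,2,6], [0,2,7], [0,3,4], [0,3,5], [0,4,6], [0,5,7], [1,2,3], [1,2,7], [1,3,5], [1,4,5], [1,4,6], [1,6,7], [2,3,8], [2,6,8], [3,4,8], [4,5,8], [5,7,8], [6,7,8]

giving chain groups C_0 ≅ Z^9, C_1 ≅ Z^27, C_2 ≅ Z^18.

Boundary ∂_1: C_1 → C_0 sends each edge [p,q] (with p < q) to q − p. For instance
  ∂[1,6] = [6] − [1].
This gives a 9×27 integer matrix of rank 8; reducing to Smith normal form yields diagonal entries (1,1,1,1,1,1,1,1).

Boundary ∂_2: C_2 → C_1 maps a triangle to the signed sum of its edges. For instance
  ∂[1,4,5] = [4,5] − [1,5] + [1,4],
  ∂[1,2,3] = [2,3] − [1,3] + [1,2].
As a 27×18 matrix over Z this has rank 18, with invariant factors (1,1,1,1,1,1,1,1,1,1,1,1,1,1,1,1,1,2).

From H_k ≅ ker(∂_k) / im(∂_{k+1}) we obtain:

  H_0: rank C_0 − rank ∂_1 = 9 − 8 = 1, and the invariant factors of ∂_1 are all 1, so H_0 ≅ Z.
  H_1: rank ker ∂_1 − rank ∂_2 = (27 − 8) − 18 = 1, and ∂_2 has invariant factor 2 > 1, so H_1 ≅ Z ⊕ Z/2.
  H_2: rank ker ∂_2 − rank ∂_3 = (18 − 18) − 0 = 0, and there is no ∂_3, so H_2 ≅ 0.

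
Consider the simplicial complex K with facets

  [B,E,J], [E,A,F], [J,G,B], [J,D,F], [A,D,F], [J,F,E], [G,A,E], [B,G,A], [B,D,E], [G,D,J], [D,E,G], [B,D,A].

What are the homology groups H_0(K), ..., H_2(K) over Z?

Fix the vertex order A < B < D < E < F < G < J and write every simplex with vertices in increasing order. Then dim K = 2 and the simplices of K are:

  0-simplices (7): A, B, D, E, F, G, J
  1-simplices (18): AB, AD, AE, AF, AG, BD, BE, BG, BJ, DE, DF, DG, DJ, EF, EG, EJ, FJ, GJ
  2-simplices (12): ABD, ABG, ADF, AEF, AEG, BDE, BEJ, BGJ, DEG, DFJ, DGJ, EFJ

so the chain groups are C_0 ≅ Z^7, C_1 ≅ Z^18, C_2 ≅ Z^12.

The boundary map ∂_1: C_1 → C_0 sends each edge [p,q] (with p < q) to q − p.
As a 7×18 matrix over Z this has rank 6, with invariant factors (1,1,1,1,1,1).

∂_2: C_2 → C_1 sends each 2-simplex [p,q,r] to [q,r] − [p,r] + [p,q]. For instance
  ∂BDE = DE − BE + BD,
  ∂ADF = DF − AF + AD.
This gives a 18×12 integer matrix of rank 12; reducing to Smith normal form yields diagonal entries (1,1,1,1,1,1,1,1,1,1,1,2).

Now H_k = ker ∂_k / im ∂_{k+1}, so:

  H_0: rank C_0 − rank ∂_1 = 7 − 6 = 1, and the invariant factors of ∂_1 are all 1, so H_0 ≅ Z.
  H_1: rank ker ∂_1 − rank ∂_2 = (18 − 6) − 12 = 0, and ∂_2 has invariant factor 2 > 1, so H_1 ≅ Z/2Z.
  H_2: rank ker ∂_2 − rank ∂_3 = (12 − 12) − 0 = 0, and there is no ∂_3, so H_2 ≅ 0.

(K is a triangulation of the real projective plane RP^2.)

H_0 = Z,  H_1 = Z/2Z,  H_2 = 0.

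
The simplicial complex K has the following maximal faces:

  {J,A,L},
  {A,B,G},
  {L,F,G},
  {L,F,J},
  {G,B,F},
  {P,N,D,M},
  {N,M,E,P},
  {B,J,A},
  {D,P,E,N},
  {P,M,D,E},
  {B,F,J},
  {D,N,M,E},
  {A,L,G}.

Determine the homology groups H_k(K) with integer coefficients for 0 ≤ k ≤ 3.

K has 11 vertices, 22 edges, 18 triangles, 5 3-simplices.
rank ∂_0 = 0, rank ∂_1 = 9 ⇒ b_0 = 11 − 0 − 9 = 2; all invariant factors of ∂_1 are 1 so no torsion. So H_0 = Z^2.
rank ∂_1 = 9, rank ∂_2 = 13 ⇒ b_1 = 22 − 9 − 13 = 0; all invariant factors of ∂_2 are 1 so no torsion. So H_1 = 0.
rank ∂_2 = 13, rank ∂_3 = 4 ⇒ b_2 = 18 − 13 − 4 = 1; all invariant factors of ∂_3 are 1 so no torsion. So H_2 = Z.
rank ∂_3 = 4, rank ∂_4 = 0 ⇒ b_3 = 5 − 4 − 0 = 1. So H_3 = Z.

H_0 = Z^2,  H_1 = 0,  H_2 = Z,  H_3 = Z.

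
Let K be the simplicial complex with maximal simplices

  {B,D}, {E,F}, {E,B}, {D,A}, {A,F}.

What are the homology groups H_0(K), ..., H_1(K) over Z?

K has 5 vertices, 5 edges.
rank ∂_0 = 0, rank ∂_1 = 4 ⇒ b_0 = 5 − 0 − 4 = 1; all invariant factors of ∂_1 are 1 so no torsion. So H_0 = Z.
rank ∂_1 = 4, rank ∂_2 = 0 ⇒ b_1 = 5 − 4 − 0 = 1. So H_1 = Z.

H_0 ≅ Z,  H_1 ≅ Z.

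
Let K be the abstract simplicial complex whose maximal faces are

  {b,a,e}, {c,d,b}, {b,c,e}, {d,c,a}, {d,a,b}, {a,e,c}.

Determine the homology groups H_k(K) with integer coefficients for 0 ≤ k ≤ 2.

H_0 = Z,  H_1 = 0,  H_2 = Z.

Take the total order a < b < c < d < e on the vertex set. Then K (dimension 2) consists of the simplices:

  0-simplices (5): a, b, c, d, e
  1-simplices (9): ab, ac, ad, ae, bc, bd, be, cd, ce
  2-simplices (6): abd, abe, acd, ace, bcd, bce

so the chain groups are C_0 ≅ Z^5, C_1 ≅ Z^9, C_2 ≅ Z^6.

The boundary map ∂_1: C_1 → C_0 is given by ∂[p,q] = [q] − [p]. For instance
  ∂ab = b − a.
This gives a 5×9 integer matrix of rank 4; reducing to Smith normal form yields diagonal entries (1,1,1,1).

∂_2: C_2 → C_1 maps a triangle to the signed sum of its edges. For instance
  ∂ace = ce − ae + ac,
  ∂bce = ce − be + bc.
This gives a 9×6 integer matrix of rank 5; reducing to Smith normal form yields diagonal entries (1,1,1,1,1).

Now H_k = ker ∂_k / im ∂_{k+1}, so:

  H_0: rank C_0 − rank ∂_1 = 5 − 4 = 1, and the invariant factors of ∂_1 are all 1, so H_0 = Z.
  H_1: rank ker ∂_1 − rank ∂_2 = (9 − 4) − 5 = 0, and the invariant factors of ∂_2 are all 1, so H_1 = 0.
  H_2: rank ker ∂_2 − rank ∂_3 = (6 − 5) − 0 = 1, and there is no ∂_3, so H_2 = Z.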